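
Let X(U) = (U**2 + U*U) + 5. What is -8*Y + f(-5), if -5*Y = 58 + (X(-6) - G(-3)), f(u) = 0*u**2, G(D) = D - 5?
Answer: 1144/5 ≈ 228.80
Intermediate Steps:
X(U) = 5 + 2*U**2 (X(U) = (U**2 + U**2) + 5 = 2*U**2 + 5 = 5 + 2*U**2)
G(D) = -5 + D
f(u) = 0
Y = -143/5 (Y = -(58 + ((5 + 2*(-6)**2) - (-5 - 3)))/5 = -(58 + ((5 + 2*36) - 1*(-8)))/5 = -(58 + ((5 + 72) + 8))/5 = -(58 + (77 + 8))/5 = -(58 + 85)/5 = -1/5*143 = -143/5 ≈ -28.600)
-8*Y + f(-5) = -8*(-143/5) + 0 = 1144/5 + 0 = 1144/5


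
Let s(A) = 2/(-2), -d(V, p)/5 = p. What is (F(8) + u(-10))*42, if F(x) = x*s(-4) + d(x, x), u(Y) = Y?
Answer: -2436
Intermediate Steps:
d(V, p) = -5*p
s(A) = -1 (s(A) = 2*(-½) = -1)
F(x) = -6*x (F(x) = x*(-1) - 5*x = -x - 5*x = -6*x)
(F(8) + u(-10))*42 = (-6*8 - 10)*42 = (-48 - 10)*42 = -58*42 = -2436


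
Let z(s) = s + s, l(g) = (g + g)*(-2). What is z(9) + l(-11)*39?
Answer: 1734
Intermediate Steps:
l(g) = -4*g (l(g) = (2*g)*(-2) = -4*g)
z(s) = 2*s
z(9) + l(-11)*39 = 2*9 - 4*(-11)*39 = 18 + 44*39 = 18 + 1716 = 1734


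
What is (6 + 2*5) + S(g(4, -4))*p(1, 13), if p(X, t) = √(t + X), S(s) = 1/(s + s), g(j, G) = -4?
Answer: 16 - √14/8 ≈ 15.532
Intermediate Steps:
S(s) = 1/(2*s)
p(X, t) = √(X + t)
(6 + 2*5) + S(g(4, -4))*p(1, 13) = (6 + 2*5) + ((½)/(-4))*√(1 + 13) = (6 + 10) + ((½)*(-¼))*√14 = 16 - √14/8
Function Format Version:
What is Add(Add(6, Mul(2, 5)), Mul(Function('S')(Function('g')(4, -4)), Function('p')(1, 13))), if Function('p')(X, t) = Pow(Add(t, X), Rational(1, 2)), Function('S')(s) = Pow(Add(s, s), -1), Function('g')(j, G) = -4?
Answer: Add(16, Mul(Rational(-1, 8), Pow(14, Rational(1, 2)))) ≈ 15.532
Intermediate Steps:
Function('S')(s) = Mul(Rational(1, 2), Pow(s, -1)) (Function('S')(s) = Pow(Mul(2, s), -1) = Mul(Rational(1, 2), Pow(s, -1)))
Function('p')(X, t) = Pow(Add(X, t), Rational(1, 2))
Add(Add(6, Mul(2, 5)), Mul(Function('S')(Function('g')(4, -4)), Function('p')(1, 13))) = Add(Add(6, Mul(2, 5)), Mul(Mul(Rational(1, 2), Pow(-4, -1)), Pow(Add(1, 13), Rational(1, 2)))) = Add(Add(6, 10), Mul(Mul(Rational(1, 2), Rational(-1, 4)), Pow(14, Rational(1, 2)))) = Add(16, Mul(Rational(-1, 8), Pow(14, Rational(1, 2))))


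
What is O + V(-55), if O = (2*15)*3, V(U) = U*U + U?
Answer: 3060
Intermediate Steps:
V(U) = U + U**2 (V(U) = U**2 + U = U + U**2)
O = 90 (O = 30*3 = 90)
O + V(-55) = 90 - 55*(1 - 55) = 90 - 55*(-54) = 90 + 2970 = 3060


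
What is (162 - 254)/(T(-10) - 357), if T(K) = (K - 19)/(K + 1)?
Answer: 207/796 ≈ 0.26005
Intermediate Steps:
T(K) = (-19 + K)/(1 + K)
(162 - 254)/(T(-10) - 357) = (162 - 254)/((-19 - 10)/(1 - 10) - 357) = -92/(-29/(-9) - 357) = -92/(-1/9*(-29) - 357) = -92/(29/9 - 357) = -92/(-3184/9) = -92*(-9/3184) = 207/796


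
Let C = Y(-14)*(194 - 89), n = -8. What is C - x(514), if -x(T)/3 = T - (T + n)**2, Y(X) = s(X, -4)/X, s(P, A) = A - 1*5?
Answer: -1532997/2 ≈ -7.6650e+5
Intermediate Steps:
s(P, A) = -5 + A (s(P, A) = A - 5 = -5 + A)
Y(X) = -9/X (Y(X) = (-5 - 4)/X = -9/X)
x(T) = -3*T + 3*(-8 + T)**2 (x(T) = -3*(T - (T - 8)**2) = -3*(T - (-8 + T)**2) = -3*T + 3*(-8 + T)**2)
C = 135/2 (C = (-9/(-14))*(194 - 89) = -9*(-1/14)*105 = (9/14)*105 = 135/2 ≈ 67.500)
C - x(514) = 135/2 - (-3*514 + 3*(-8 + 514)**2) = 135/2 - (-1542 + 3*506**2) = 135/2 - (-1542 + 3*256036) = 135/2 - (-1542 + 768108) = 135/2 - 1*766566 = 135/2 - 766566 = -1532997/2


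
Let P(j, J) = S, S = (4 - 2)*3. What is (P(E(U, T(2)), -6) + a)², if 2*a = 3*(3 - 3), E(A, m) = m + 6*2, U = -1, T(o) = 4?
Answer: 36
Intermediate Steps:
S = 6 (S = 2*3 = 6)
E(A, m) = 12 + m (E(A, m) = m + 12 = 12 + m)
a = 0 (a = (3*(3 - 3))/2 = (3*0)/2 = (½)*0 = 0)
P(j, J) = 6
(P(E(U, T(2)), -6) + a)² = (6 + 0)² = 6² = 36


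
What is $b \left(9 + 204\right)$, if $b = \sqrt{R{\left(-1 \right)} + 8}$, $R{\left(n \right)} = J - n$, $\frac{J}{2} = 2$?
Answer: $213 \sqrt{13} \approx 767.98$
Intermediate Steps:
$J = 4$ ($J = 2 \cdot 2 = 4$)
$R{\left(n \right)} = 4 - n$
$b = \sqrt{13}$ ($b = \sqrt{\left(4 - -1\right) + 8} = \sqrt{\left(4 + 1\right) + 8} = \sqrt{5 + 8} = \sqrt{13} \approx 3.6056$)
$b \left(9 + 204\right) = \sqrt{13} \left(9 + 204\right) = \sqrt{13} \cdot 213 = 213 \sqrt{13}$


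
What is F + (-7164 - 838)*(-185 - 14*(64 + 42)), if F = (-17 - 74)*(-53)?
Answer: 13360161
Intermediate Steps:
F = 4823 (F = -91*(-53) = 4823)
F + (-7164 - 838)*(-185 - 14*(64 + 42)) = 4823 + (-7164 - 838)*(-185 - 14*(64 + 42)) = 4823 - 8002*(-185 - 14*106) = 4823 - 8002*(-185 - 1484) = 4823 - 8002*(-1669) = 4823 + 13355338 = 13360161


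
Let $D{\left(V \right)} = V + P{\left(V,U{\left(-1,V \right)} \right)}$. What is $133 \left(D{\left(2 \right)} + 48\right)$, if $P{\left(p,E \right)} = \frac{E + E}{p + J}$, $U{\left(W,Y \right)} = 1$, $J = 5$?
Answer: $6688$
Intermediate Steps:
$P{\left(p,E \right)} = \frac{2 E}{5 + p}$ ($P{\left(p,E \right)} = \frac{E + E}{p + 5} = \frac{2 E}{5 + p}$)
$D{\left(V \right)} = V + \frac{2}{5 + V}$ ($D{\left(V \right)} = V + 2 \cdot 1 \frac{1}{5 + V} = V + \frac{2}{5 + V}$)
$133 \left(D{\left(2 \right)} + 48\right) = 133 \left(\frac{2 + 2 \left(5 + 2\right)}{5 + 2} + 48\right) = 133 \left(\frac{2 + 2 \cdot 7}{7} + 48\right) = 133 \left(\frac{2 + 14}{7} + 48\right) = 133 \left(\frac{1}{7} \cdot 16 + 48\right) = 133 \left(\frac{16}{7} + 48\right) = 133 \cdot \frac{352}{7} = 6688$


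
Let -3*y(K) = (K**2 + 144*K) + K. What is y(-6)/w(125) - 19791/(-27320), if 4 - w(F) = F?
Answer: -5200249/3305720 ≈ -1.5731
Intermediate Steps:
y(K) = -145*K/3 - K**2/3 (y(K) = -((K**2 + 144*K) + K)/3 = -(K**2 + 145*K)/3 = -145*K/3 - K**2/3)
w(F) = 4 - F
y(-6)/w(125) - 19791/(-27320) = (-1/3*(-6)*(145 - 6))/(4 - 1*125) - 19791/(-27320) = (-1/3*(-6)*139)/(4 - 125) - 19791*(-1/27320) = 278/(-121) + 19791/27320 = 278*(-1/121) + 19791/27320 = -278/121 + 19791/27320 = -5200249/3305720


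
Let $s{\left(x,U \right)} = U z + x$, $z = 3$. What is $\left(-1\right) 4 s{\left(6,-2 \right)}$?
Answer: $0$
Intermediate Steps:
$s{\left(x,U \right)} = x + 3 U$ ($s{\left(x,U \right)} = U 3 + x = 3 U + x = x + 3 U$)
$\left(-1\right) 4 s{\left(6,-2 \right)} = \left(-1\right) 4 \left(6 + 3 \left(-2\right)\right) = - 4 \left(6 - 6\right) = \left(-4\right) 0 = 0$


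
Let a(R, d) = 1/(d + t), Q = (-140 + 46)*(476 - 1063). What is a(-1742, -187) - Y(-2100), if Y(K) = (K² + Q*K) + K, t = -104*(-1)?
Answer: 9251669699/83 ≈ 1.1147e+8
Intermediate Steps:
Q = 55178 (Q = -94*(-587) = 55178)
t = 104
a(R, d) = 1/(104 + d) (a(R, d) = 1/(d + 104) = 1/(104 + d))
Y(K) = K² + 55179*K (Y(K) = (K² + 55178*K) + K = K² + 55179*K)
a(-1742, -187) - Y(-2100) = 1/(104 - 187) - (-2100)*(55179 - 2100) = 1/(-83) - (-2100)*53079 = -1/83 - 1*(-111465900) = -1/83 + 111465900 = 9251669699/83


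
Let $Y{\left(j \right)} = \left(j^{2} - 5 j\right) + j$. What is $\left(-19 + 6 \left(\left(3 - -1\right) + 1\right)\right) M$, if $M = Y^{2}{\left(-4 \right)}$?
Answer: $11264$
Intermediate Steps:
$Y{\left(j \right)} = j^{2} - 4 j$
$M = 1024$ ($M = \left(- 4 \left(-4 - 4\right)\right)^{2} = \left(\left(-4\right) \left(-8\right)\right)^{2} = 32^{2} = 1024$)
$\left(-19 + 6 \left(\left(3 - -1\right) + 1\right)\right) M = \left(-19 + 6 \left(\left(3 - -1\right) + 1\right)\right) 1024 = \left(-19 + 6 \left(\left(3 + 1\right) + 1\right)\right) 1024 = \left(-19 + 6 \left(4 + 1\right)\right) 1024 = \left(-19 + 6 \cdot 5\right) 1024 = \left(-19 + 30\right) 1024 = 11 \cdot 1024 = 11264$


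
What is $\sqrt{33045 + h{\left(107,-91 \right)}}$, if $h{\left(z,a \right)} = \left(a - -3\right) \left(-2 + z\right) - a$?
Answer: $2 \sqrt{5974} \approx 154.58$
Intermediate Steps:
$h{\left(z,a \right)} = - a + \left(-2 + z\right) \left(3 + a\right)$ ($h{\left(z,a \right)} = \left(a + 3\right) \left(-2 + z\right) - a = \left(3 + a\right) \left(-2 + z\right) - a = \left(-2 + z\right) \left(3 + a\right) - a = - a + \left(-2 + z\right) \left(3 + a\right)$)
$\sqrt{33045 + h{\left(107,-91 \right)}} = \sqrt{33045 - 9149} = \sqrt{23896} = 2 \sqrt{5974}$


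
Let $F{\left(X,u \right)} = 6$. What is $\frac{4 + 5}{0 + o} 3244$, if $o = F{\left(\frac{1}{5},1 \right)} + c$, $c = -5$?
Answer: $29196$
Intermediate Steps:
$o = 1$ ($o = 6 - 5 = 1$)
$\frac{4 + 5}{0 + o} 3244 = \frac{4 + 5}{0 + 1} \cdot 3244 = \frac{9}{1} \cdot 3244 = 9 \cdot 1 \cdot 3244 = 9 \cdot 3244 = 29196$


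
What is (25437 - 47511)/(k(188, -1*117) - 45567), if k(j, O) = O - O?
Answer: 7358/15189 ≈ 0.48443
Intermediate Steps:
k(j, O) = 0
(25437 - 47511)/(k(188, -1*117) - 45567) = (25437 - 47511)/(0 - 45567) = -22074/(-45567) = -22074*(-1/45567) = 7358/15189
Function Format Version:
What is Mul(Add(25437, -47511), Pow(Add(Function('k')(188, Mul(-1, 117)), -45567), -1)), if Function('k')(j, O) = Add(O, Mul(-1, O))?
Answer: Rational(7358, 15189) ≈ 0.48443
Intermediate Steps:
Function('k')(j, O) = 0
Mul(Add(25437, -47511), Pow(Add(Function('k')(188, Mul(-1, 117)), -45567), -1)) = Mul(Add(25437, -47511), Pow(Add(0, -45567), -1)) = Mul(-22074, Pow(-45567, -1)) = Mul(-22074, Rational(-1, 45567)) = Rational(7358, 15189)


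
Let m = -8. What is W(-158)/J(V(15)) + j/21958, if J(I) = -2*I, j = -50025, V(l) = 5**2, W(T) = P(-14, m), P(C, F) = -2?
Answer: -1228667/548950 ≈ -2.2382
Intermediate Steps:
W(T) = -2
V(l) = 25
W(-158)/J(V(15)) + j/21958 = -2/((-2*25)) - 50025/21958 = -2/(-50) - 50025*1/21958 = -2*(-1/50) - 50025/21958 = 1/25 - 50025/21958 = -1228667/548950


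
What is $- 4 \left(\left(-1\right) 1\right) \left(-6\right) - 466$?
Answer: $-490$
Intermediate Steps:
$- 4 \left(\left(-1\right) 1\right) \left(-6\right) - 466 = \left(-4\right) \left(-1\right) \left(-6\right) - 466 = 4 \left(-6\right) - 466 = -24 - 466 = -490$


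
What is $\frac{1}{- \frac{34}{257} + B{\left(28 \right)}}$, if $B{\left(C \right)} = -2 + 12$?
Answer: $\frac{257}{2536} \approx 0.10134$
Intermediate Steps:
$B{\left(C \right)} = 10$
$\frac{1}{- \frac{34}{257} + B{\left(28 \right)}} = \frac{1}{- \frac{34}{257} + 10} = \frac{1}{\frac{2536}{257}} = \frac{257}{2536}$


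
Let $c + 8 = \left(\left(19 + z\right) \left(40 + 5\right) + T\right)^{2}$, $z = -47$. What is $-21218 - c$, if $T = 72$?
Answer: $-1432554$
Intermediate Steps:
$c = 1411336$ ($c = -8 + \left(\left(19 - 47\right) \left(40 + 5\right) + 72\right)^{2} = -8 + \left(\left(-28\right) 45 + 72\right)^{2} = -8 + \left(-1260 + 72\right)^{2} = -8 + \left(-1188\right)^{2} = -8 + 1411344 = 1411336$)
$-21218 - c = -21218 - 1411336 = -1432554$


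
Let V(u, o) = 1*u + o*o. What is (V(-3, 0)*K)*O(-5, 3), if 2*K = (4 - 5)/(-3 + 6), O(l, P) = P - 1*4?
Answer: -1/2 ≈ -0.50000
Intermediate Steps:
O(l, P) = -4 + P (O(l, P) = P - 4 = -4 + P)
K = -1/6 (K = ((4 - 5)/(-3 + 6))/2 = (-1/3)/2 = (-1*1/3)/2 = (1/2)*(-1/3) = -1/6 ≈ -0.16667)
V(u, o) = u + o**2
(V(-3, 0)*K)*O(-5, 3) = ((-3 + 0**2)*(-1/6))*(-4 + 3) = ((-3 + 0)*(-1/6))*(-1) = -3*(-1/6)*(-1) = (1/2)*(-1) = -1/2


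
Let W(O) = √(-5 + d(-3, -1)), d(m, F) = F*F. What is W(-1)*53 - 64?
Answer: -64 + 106*I ≈ -64.0 + 106.0*I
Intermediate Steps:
d(m, F) = F²
W(O) = 2*I (W(O) = √(-5 + (-1)²) = √(-5 + 1) = √(-4) = 2*I)
W(-1)*53 - 64 = (2*I)*53 - 64 = 106*I - 64 = -64 + 106*I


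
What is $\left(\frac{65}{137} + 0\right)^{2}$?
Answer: $\frac{4225}{18769} \approx 0.22511$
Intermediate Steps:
$\left(\frac{65}{137} + 0\right)^{2} = \left(\frac{65}{137}\right)^{2} = \frac{4225}{18769}$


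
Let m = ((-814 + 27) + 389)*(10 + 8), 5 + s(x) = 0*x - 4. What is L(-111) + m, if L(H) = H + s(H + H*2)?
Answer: -7284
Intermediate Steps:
s(x) = -9 (s(x) = -5 + (0*x - 4) = -5 + (0 - 4) = -5 - 4 = -9)
L(H) = -9 + H (L(H) = H - 9 = -9 + H)
m = -7164 (m = (-787 + 389)*18 = -398*18 = -7164)
L(-111) + m = (-9 - 111) - 7164 = -120 - 7164 = -7284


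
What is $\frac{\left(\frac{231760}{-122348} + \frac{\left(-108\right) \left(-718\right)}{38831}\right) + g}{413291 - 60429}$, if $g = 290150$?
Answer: $\frac{172309090834869}{209551297228507} \approx 0.82228$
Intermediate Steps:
$\frac{\left(\frac{231760}{-122348} + \frac{\left(-108\right) \left(-718\right)}{38831}\right) + g}{413291 - 60429} = \frac{\left(\frac{231760}{-122348} + \frac{\left(-108\right) \left(-718\right)}{38831}\right) + 290150}{413291 - 60429} = \frac{\left(231760 \left(- \frac{1}{122348}\right) + 77544 \cdot \frac{1}{38831}\right) + 290150}{352862} = \left(\left(- \frac{57940}{30587} + \frac{77544}{38831}\right) + 290150\right) \frac{1}{352862} = \left(\frac{121970188}{1187723797} + 290150\right) \frac{1}{352862} = \frac{344618181669738}{1187723797} \cdot \frac{1}{352862} = \frac{172309090834869}{209551297228507}$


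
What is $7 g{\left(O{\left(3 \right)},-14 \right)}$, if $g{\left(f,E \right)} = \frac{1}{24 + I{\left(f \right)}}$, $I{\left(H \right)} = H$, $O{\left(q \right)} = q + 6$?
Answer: $\frac{7}{33} \approx 0.21212$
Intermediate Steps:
$O{\left(q \right)} = 6 + q$
$g{\left(f,E \right)} = \frac{1}{24 + f}$
$7 g{\left(O{\left(3 \right)},-14 \right)} = \frac{7}{24 + \left(6 + 3\right)} = \frac{7}{24 + 9} = \frac{7}{33}$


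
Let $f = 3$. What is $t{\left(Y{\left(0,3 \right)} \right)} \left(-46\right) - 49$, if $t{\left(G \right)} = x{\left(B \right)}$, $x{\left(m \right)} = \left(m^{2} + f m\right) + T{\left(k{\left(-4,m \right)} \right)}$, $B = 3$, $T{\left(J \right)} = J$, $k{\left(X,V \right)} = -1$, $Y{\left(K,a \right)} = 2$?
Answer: $-831$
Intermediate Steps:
$x{\left(m \right)} = -1 + m^{2} + 3 m$ ($x{\left(m \right)} = \left(m^{2} + 3 m\right) - 1 = -1 + m^{2} + 3 m$)
$t{\left(G \right)} = 17$ ($t{\left(G \right)} = -1 + 3^{2} + 3 \cdot 3 = -1 + 9 + 9 = 17$)
$t{\left(Y{\left(0,3 \right)} \right)} \left(-46\right) - 49 = 17 \left(-46\right) - 49 = -782 - 49 = -831$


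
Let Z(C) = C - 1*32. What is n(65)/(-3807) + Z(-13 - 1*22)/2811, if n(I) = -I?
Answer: -24118/3567159 ≈ -0.0067611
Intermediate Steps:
Z(C) = -32 + C (Z(C) = C - 32 = -32 + C)
n(65)/(-3807) + Z(-13 - 1*22)/2811 = -1*65/(-3807) + (-32 + (-13 - 1*22))/2811 = -65*(-1/3807) + (-32 + (-13 - 22))*(1/2811) = 65/3807 + (-32 - 35)*(1/2811) = 65/3807 - 67*1/2811 = 65/3807 - 67/2811 = -24118/3567159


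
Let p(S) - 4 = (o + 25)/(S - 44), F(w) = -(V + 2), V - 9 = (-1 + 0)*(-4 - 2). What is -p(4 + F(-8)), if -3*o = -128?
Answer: -481/171 ≈ -2.8129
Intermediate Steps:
o = 128/3 (o = -⅓*(-128) = 128/3 ≈ 42.667)
V = 15 (V = 9 + (-1 + 0)*(-4 - 2) = 9 - 1*(-6) = 9 + 6 = 15)
F(w) = -17 (F(w) = -(15 + 2) = -1*17 = -17)
p(S) = 4 + 203/(3*(-44 + S)) (p(S) = 4 + (128/3 + 25)/(S - 44) = 4 + 203/(3*(-44 + S)))
-p(4 + F(-8)) = -(-325 + 12*(4 - 17))/(3*(-44 + (4 - 17))) = -(-325 + 12*(-13))/(3*(-44 - 13)) = -(-325 - 156)/(3*(-57)) = -(-1)*(-481)/(3*57) = -1*481/171 = -481/171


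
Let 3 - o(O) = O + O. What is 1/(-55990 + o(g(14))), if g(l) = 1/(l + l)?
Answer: -14/783819 ≈ -1.7861e-5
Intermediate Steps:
g(l) = 1/(2*l)
o(O) = 3 - 2*O (o(O) = 3 - (O + O) = 3 - 2*O)
1/(-55990 + o(g(14))) = 1/(-55990 + (3 - 1/14)) = 1/(-55990 + 41/14) = 1/(-783819/14) = -14/783819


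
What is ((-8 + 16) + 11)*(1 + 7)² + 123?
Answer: 1339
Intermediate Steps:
((-8 + 16) + 11)*(1 + 7)² + 123 = (8 + 11)*8² + 123 = 19*64 + 123 = 1216 + 123 = 1339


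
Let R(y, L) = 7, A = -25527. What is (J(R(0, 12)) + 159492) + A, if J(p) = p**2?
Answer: 134014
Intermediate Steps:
(J(R(0, 12)) + 159492) + A = (7**2 + 159492) - 25527 = (49 + 159492) - 25527 = 159541 - 25527 = 134014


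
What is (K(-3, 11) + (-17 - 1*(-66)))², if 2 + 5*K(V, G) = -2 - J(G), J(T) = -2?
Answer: 59049/25 ≈ 2362.0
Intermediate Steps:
K(V, G) = -⅖ (K(V, G) = -⅖ + (-2 - 1*(-2))/5 = -⅖ + (-2 + 2)/5 = -⅖ + (⅕)*0 = -⅖ + 0 = -⅖)
(K(-3, 11) + (-17 - 1*(-66)))² = (-⅖ + (-17 - 1*(-66)))² = (-⅖ + (-17 + 66))² = (-⅖ + 49)² = (243/5)² = 59049/25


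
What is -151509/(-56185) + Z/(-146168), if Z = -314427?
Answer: 39811848507/8212449080 ≈ 4.8477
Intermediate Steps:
-151509/(-56185) + Z/(-146168) = -151509/(-56185) - 314427/(-146168) = -151509*(-1/56185) - 314427*(-1/146168) = 151509/56185 + 314427/146168 = 39811848507/8212449080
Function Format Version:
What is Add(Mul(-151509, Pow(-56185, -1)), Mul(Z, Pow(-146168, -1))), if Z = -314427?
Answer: Rational(39811848507, 8212449080) ≈ 4.8477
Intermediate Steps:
Add(Mul(-151509, Pow(-56185, -1)), Mul(Z, Pow(-146168, -1))) = Add(Mul(-151509, Pow(-56185, -1)), Mul(-314427, Pow(-146168, -1))) = Add(Mul(-151509, Rational(-1, 56185)), Mul(-314427, Rational(-1, 146168))) = Add(Rational(151509, 56185), Rational(314427, 146168)) = Rational(39811848507, 8212449080)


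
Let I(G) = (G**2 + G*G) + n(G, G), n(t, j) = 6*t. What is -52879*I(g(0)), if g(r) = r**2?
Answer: 0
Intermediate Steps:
I(G) = 2*G**2 + 6*G (I(G) = (G**2 + G*G) + 6*G = (G**2 + G**2) + 6*G = 2*G**2 + 6*G)
-52879*I(g(0)) = -105758*0**2*(3 + 0**2) = -105758*0*(3 + 0) = -105758*0*3 = -52879*0 = 0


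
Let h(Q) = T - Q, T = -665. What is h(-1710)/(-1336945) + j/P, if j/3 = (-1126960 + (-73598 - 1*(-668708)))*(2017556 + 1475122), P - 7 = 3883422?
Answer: -135462728530262251/94398745171 ≈ -1.4350e+6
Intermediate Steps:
P = 3883429 (P = 7 + 3883422 = 3883429)
j = -5572742382900 (j = 3*((-1126960 + (-73598 - 1*(-668708)))*(2017556 + 1475122)) = 3*((-1126960 + (-73598 + 668708))*3492678) = 3*((-1126960 + 595110)*3492678) = 3*(-531850*3492678) = 3*(-1857580794300) = -5572742382900)
h(Q) = -665 - Q
h(-1710)/(-1336945) + j/P = (-665 - 1*(-1710))/(-1336945) - 5572742382900/3883429 = (-665 + 1710)*(-1/1336945) - 5572742382900*1/3883429 = 1045*(-1/1336945) - 506612943900/353039 = -209/267389 - 506612943900/353039 = -135462728530262251/94398745171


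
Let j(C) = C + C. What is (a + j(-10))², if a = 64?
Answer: 1936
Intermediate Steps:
j(C) = 2*C
(a + j(-10))² = (64 + 2*(-10))² = (64 - 20)² = 44² = 1936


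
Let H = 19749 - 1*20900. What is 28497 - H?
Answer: 29648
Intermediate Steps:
H = -1151 (H = 19749 - 20900 = -1151)
28497 - H = 28497 - 1*(-1151) = 28497 + 1151 = 29648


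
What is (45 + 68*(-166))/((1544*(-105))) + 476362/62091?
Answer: 25975298851/3355397640 ≈ 7.7413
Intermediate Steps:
(45 + 68*(-166))/((1544*(-105))) + 476362/62091 = (45 - 11288)/(-162120) + 476362*(1/62091) = -11243*(-1/162120) + 476362/62091 = 11243/162120 + 476362/62091 = 25975298851/3355397640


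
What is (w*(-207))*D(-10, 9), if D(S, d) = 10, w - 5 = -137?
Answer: 273240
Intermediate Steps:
w = -132 (w = 5 - 137 = -132)
(w*(-207))*D(-10, 9) = -132*(-207)*10 = 27324*10 = 273240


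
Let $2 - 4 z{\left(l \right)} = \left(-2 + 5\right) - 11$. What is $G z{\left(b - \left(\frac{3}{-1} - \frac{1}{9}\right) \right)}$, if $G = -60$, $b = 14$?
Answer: $-150$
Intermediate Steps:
$z{\left(l \right)} = \frac{5}{2}$ ($z{\left(l \right)} = \frac{1}{2} - \frac{\left(-2 + 5\right) - 11}{4} = \frac{1}{2} - \frac{3 - 11}{4} = \frac{1}{2} - -2 = \frac{1}{2} + 2 = \frac{5}{2}$)
$G z{\left(b - \left(\frac{3}{-1} - \frac{1}{9}\right) \right)} = \left(-60\right) \frac{5}{2} = -150$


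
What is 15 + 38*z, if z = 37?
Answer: 1421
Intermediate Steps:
15 + 38*z = 15 + 38*37 = 15 + 1406 = 1421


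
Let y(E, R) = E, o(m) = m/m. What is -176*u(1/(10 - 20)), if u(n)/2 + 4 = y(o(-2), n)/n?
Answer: 4928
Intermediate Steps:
o(m) = 1
u(n) = -8 + 2/n (u(n) = -8 + 2*(1/n) = -8 + 2/n)
-176*u(1/(10 - 20)) = -176*(-8 + 2/(1/(10 - 20))) = -176*(-8 + 2/(1/(-10))) = -176*(-8 + 2/(-1/10)) = -176*(-8 + 2*(-10)) = -176*(-8 - 20) = -176*(-28) = 4928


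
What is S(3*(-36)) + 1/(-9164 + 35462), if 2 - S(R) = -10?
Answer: 315577/26298 ≈ 12.000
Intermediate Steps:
S(R) = 12 (S(R) = 2 - 1*(-10) = 2 + 10 = 12)
S(3*(-36)) + 1/(-9164 + 35462) = 12 + 1/(-9164 + 35462) = 12 + 1/26298 = 315577/26298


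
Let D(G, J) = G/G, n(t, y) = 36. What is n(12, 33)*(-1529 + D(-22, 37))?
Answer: -55008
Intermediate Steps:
D(G, J) = 1
n(12, 33)*(-1529 + D(-22, 37)) = 36*(-1529 + 1) = 36*(-1528) = -55008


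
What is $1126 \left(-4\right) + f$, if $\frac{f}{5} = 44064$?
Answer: $215816$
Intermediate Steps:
$f = 220320$ ($f = 5 \cdot 44064 = 220320$)
$1126 \left(-4\right) + f = 1126 \left(-4\right) + 220320 = -4504 + 220320 = 215816$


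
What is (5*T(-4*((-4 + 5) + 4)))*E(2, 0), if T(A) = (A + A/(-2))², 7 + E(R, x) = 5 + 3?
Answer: 500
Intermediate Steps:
E(R, x) = 1 (E(R, x) = -7 + (5 + 3) = -7 + 8 = 1)
T(A) = A²/4 (T(A) = (A + A*(-½))² = (A - A/2)² = (A/2)² = A²/4)
(5*T(-4*((-4 + 5) + 4)))*E(2, 0) = (5*((-4*((-4 + 5) + 4))²/4))*1 = (5*((-4*(1 + 4))²/4))*1 = (5*((-4*5)²/4))*1 = (5*((¼)*(-20)²))*1 = (5*((¼)*400))*1 = (5*100)*1 = 500*1 = 500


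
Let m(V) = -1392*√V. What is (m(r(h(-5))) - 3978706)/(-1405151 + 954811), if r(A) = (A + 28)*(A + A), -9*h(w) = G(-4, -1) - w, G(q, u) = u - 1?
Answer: 1989353/225170 + 116*I*√166/112585 ≈ 8.8349 + 0.013275*I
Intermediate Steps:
G(q, u) = -1 + u
h(w) = 2/9 + w/9 (h(w) = -((-1 - 1) - w)/9 = -(-2 - w)/9 = 2/9 + w/9)
r(A) = 2*A*(28 + A) (r(A) = (28 + A)*(2*A) = 2*A*(28 + A))
(m(r(h(-5))) - 3978706)/(-1405151 + 954811) = (-1392*√2*√(28 + (2/9 + (⅑)*(-5)))*√(2/9 + (⅑)*(-5)) - 3978706)/(-1405151 + 954811) = (-1392*√2*√(28 + (2/9 - 5/9))*√(2/9 - 5/9) - 3978706)/(-450340) = (-1392*I*√6*√(28 - ⅓)/3 - 3978706)*(-1/450340) = (-1392*I*√166/3 - 3978706)*(-1/450340) = (-464*I*√166 - 3978706)*(-1/450340) = (-3978706 - 464*I*√166)*(-1/450340) = 1989353/225170 + 116*I*√166/112585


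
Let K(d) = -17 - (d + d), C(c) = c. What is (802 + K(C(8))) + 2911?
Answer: 3680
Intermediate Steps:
K(d) = -17 - 2*d
(802 + K(C(8))) + 2911 = (802 + (-17 - 2*8)) + 2911 = (802 + (-17 - 16)) + 2911 = (802 - 33) + 2911 = 769 + 2911 = 3680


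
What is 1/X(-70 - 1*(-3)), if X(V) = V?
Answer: -1/67 ≈ -0.014925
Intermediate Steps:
1/X(-70 - 1*(-3)) = 1/(-70 - 1*(-3)) = 1/(-70 + 3) = 1/(-67) = -1/67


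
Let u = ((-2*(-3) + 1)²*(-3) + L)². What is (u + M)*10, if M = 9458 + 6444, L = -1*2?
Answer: 381030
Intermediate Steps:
L = -2
u = 22201 (u = ((-2*(-3) + 1)²*(-3) - 2)² = ((6 + 1)²*(-3) - 2)² = (7²*(-3) - 2)² = (49*(-3) - 2)² = (-147 - 2)² = (-149)² = 22201)
M = 15902
(u + M)*10 = (22201 + 15902)*10 = 38103*10 = 381030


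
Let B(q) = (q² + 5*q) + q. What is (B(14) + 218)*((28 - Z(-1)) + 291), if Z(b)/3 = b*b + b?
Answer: 158862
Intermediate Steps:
Z(b) = 3*b + 3*b² (Z(b) = 3*(b*b + b) = 3*(b² + b) = 3*(b + b²) = 3*b + 3*b²)
B(q) = q² + 6*q
(B(14) + 218)*((28 - Z(-1)) + 291) = (14*(6 + 14) + 218)*((28 - 3*(-1)*(1 - 1)) + 291) = (14*20 + 218)*((28 - 3*(-1)*0) + 291) = (280 + 218)*((28 - 1*0) + 291) = 498*((28 + 0) + 291) = 498*(28 + 291) = 498*319 = 158862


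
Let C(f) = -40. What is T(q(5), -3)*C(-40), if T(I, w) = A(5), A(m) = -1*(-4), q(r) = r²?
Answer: -160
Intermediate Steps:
A(m) = 4
T(I, w) = 4
T(q(5), -3)*C(-40) = 4*(-40) = -160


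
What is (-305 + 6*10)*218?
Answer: -53410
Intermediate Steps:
(-305 + 6*10)*218 = (-305 + 60)*218 = -245*218 = -53410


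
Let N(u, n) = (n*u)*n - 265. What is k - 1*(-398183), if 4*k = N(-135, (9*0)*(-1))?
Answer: 1592467/4 ≈ 3.9812e+5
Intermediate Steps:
N(u, n) = -265 + u*n² (N(u, n) = u*n² - 265 = -265 + u*n²)
k = -265/4 (k = (-265 - 135*((9*0)*(-1))²)/4 = (-265 - 135*(0*(-1))²)/4 = (-265 - 135*0²)/4 = (-265 - 135*0)/4 = (-265 + 0)/4 = (¼)*(-265) = -265/4 ≈ -66.250)
k - 1*(-398183) = -265/4 - 1*(-398183) = -265/4 + 398183 = 1592467/4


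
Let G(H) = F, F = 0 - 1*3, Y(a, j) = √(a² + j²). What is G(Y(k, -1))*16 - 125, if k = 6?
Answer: -173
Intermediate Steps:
F = -3 (F = 0 - 3 = -3)
G(H) = -3
G(Y(k, -1))*16 - 125 = -3*16 - 125 = -48 - 125 = -173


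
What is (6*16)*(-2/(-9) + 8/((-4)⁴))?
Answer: 73/3 ≈ 24.333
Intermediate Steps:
(6*16)*(-2/(-9) + 8/((-4)⁴)) = 96*(-2*(-⅑) + 8/256) = 96*(2/9 + 8*(1/256)) = 96*(2/9 + 1/32) = 96*(73/288) = 73/3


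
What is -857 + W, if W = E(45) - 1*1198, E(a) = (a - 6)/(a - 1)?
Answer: -90381/44 ≈ -2054.1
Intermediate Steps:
E(a) = (-6 + a)/(-1 + a)
W = -52673/44 (W = (-6 + 45)/(-1 + 45) - 1*1198 = 39/44 - 1198 = -52673/44 ≈ -1197.1)
-857 + W = -857 - 52673/44 = -90381/44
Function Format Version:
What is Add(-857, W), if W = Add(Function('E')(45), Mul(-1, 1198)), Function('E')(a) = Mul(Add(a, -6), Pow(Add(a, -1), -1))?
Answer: Rational(-90381, 44) ≈ -2054.1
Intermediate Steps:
Function('E')(a) = Mul(Pow(Add(-1, a), -1), Add(-6, a)) (Function('E')(a) = Mul(Add(-6, a), Pow(Add(-1, a), -1)) = Mul(Pow(Add(-1, a), -1), Add(-6, a)))
W = Rational(-52673, 44) (W = Add(Mul(Pow(Add(-1, 45), -1), Add(-6, 45)), Mul(-1, 1198)) = Add(Mul(Pow(44, -1), 39), -1198) = Add(Mul(Rational(1, 44), 39), -1198) = Add(Rational(39, 44), -1198) = Rational(-52673, 44) ≈ -1197.1)
Add(-857, W) = Add(-857, Rational(-52673, 44)) = Rational(-90381, 44)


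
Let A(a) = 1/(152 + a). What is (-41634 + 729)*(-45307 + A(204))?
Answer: 659768648355/356 ≈ 1.8533e+9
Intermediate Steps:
(-41634 + 729)*(-45307 + A(204)) = (-41634 + 729)*(-45307 + 1/(152 + 204)) = -40905*(-45307 + 1/356) = -40905*(-16129291/356) = 659768648355/356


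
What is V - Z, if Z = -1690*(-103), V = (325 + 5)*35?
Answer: -162520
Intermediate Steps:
V = 11550 (V = 330*35 = 11550)
Z = 174070
V - Z = 11550 - 1*174070 = 11550 - 174070 = -162520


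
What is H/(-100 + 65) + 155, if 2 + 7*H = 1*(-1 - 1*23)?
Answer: 38001/245 ≈ 155.11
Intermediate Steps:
H = -26/7 (H = -2/7 + (1*(-1 - 1*23))/7 = -2/7 + (1*(-1 - 23))/7 = -2/7 + (1*(-24))/7 = -2/7 + (⅐)*(-24) = -2/7 - 24/7 = -26/7 ≈ -3.7143)
H/(-100 + 65) + 155 = -26/(7*(-100 + 65)) + 155 = -26/7/(-35) + 155 = -26/7*(-1/35) + 155 = 26/245 + 155 = 38001/245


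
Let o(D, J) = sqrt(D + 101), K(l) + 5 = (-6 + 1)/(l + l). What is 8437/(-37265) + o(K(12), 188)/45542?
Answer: -8437/37265 + 11*sqrt(114)/546504 ≈ -0.22619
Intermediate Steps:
K(l) = -5 - 5/(2*l) (K(l) = -5 + (-6 + 1)/(l + l) = -5 - 5*1/(2*l) = -5 - 5/(2*l))
o(D, J) = sqrt(101 + D)
8437/(-37265) + o(K(12), 188)/45542 = 8437/(-37265) + sqrt(101 + (-5 - 5/2/12))/45542 = 8437*(-1/37265) + sqrt(101 + (-5 - 5/2*1/12))*(1/45542) = -8437/37265 + sqrt(101 + (-5 - 5/24))*(1/45542) = -8437/37265 + sqrt(101 - 125/24)*(1/45542) = -8437/37265 + sqrt(2299/24)*(1/45542) = -8437/37265 + (11*sqrt(114)/12)*(1/45542) = -8437/37265 + 11*sqrt(114)/546504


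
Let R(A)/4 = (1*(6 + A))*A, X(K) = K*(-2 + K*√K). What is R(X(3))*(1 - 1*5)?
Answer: -3888 + 864*√3 ≈ -2391.5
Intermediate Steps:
X(K) = K*(-2 + K^(3/2))
R(A) = 4*A*(6 + A) (R(A) = 4*((1*(6 + A))*A) = 4*((6 + A)*A) = 4*(A*(6 + A)) = 4*A*(6 + A))
R(X(3))*(1 - 1*5) = (4*(3^(5/2) - 2*3)*(6 + (3^(5/2) - 2*3)))*(1 - 1*5) = (4*(9*√3 - 6)*(6 + (9*√3 - 6)))*(1 - 5) = (4*(-6 + 9*√3)*(6 + (-6 + 9*√3)))*(-4) = (4*(-6 + 9*√3)*(9*√3))*(-4) = (36*√3*(-6 + 9*√3))*(-4) = -144*√3*(-6 + 9*√3)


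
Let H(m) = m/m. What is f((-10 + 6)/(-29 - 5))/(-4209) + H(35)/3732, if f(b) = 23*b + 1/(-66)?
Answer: -1090735/2937393756 ≈ -0.00037133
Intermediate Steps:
f(b) = -1/66 + 23*b (f(b) = 23*b - 1/66 = -1/66 + 23*b)
H(m) = 1
f((-10 + 6)/(-29 - 5))/(-4209) + H(35)/3732 = (-1/66 + 23*((-10 + 6)/(-29 - 5)))/(-4209) + 1/3732 = (-1/66 + 23*(-4/(-34)))*(-1/4209) + 1*(1/3732) = (-1/66 + 23*(-4*(-1/34)))*(-1/4209) + 1/3732 = (-1/66 + 23*(2/17))*(-1/4209) + 1/3732 = (-1/66 + 46/17)*(-1/4209) + 1/3732 = (3019/1122)*(-1/4209) + 1/3732 = -3019/4722498 + 1/3732 = -1090735/2937393756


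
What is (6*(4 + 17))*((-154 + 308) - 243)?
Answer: -11214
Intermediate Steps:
(6*(4 + 17))*((-154 + 308) - 243) = (6*21)*(154 - 243) = 126*(-89) = -11214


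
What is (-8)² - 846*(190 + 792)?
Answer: -830708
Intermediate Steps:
(-8)² - 846*(190 + 792) = 64 - 846*982 = 64 - 830772 = -830708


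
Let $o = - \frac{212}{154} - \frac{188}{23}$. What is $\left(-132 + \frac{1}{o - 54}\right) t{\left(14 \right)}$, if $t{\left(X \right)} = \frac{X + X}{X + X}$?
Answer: $- \frac{14858107}{112548} \approx -132.02$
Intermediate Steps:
$t{\left(X \right)} = 1$ ($t{\left(X \right)} = \frac{2 X}{2 X} = 2 X \frac{1}{2 X} = 1$)
$o = - \frac{16914}{1771}$ ($o = \left(-212\right) \frac{1}{154} - \frac{188}{23} = - \frac{106}{77} - \frac{188}{23} = - \frac{16914}{1771} \approx -9.5505$)
$\left(-132 + \frac{1}{o - 54}\right) t{\left(14 \right)} = \left(-132 + \frac{1}{- \frac{16914}{1771} - 54}\right) 1 = \left(-132 + \frac{1}{- \frac{112548}{1771}}\right) 1 = \left(-132 - \frac{1771}{112548}\right) 1 = \left(- \frac{14858107}{112548}\right) 1 = - \frac{14858107}{112548}$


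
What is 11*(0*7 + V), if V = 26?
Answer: 286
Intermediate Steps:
11*(0*7 + V) = 11*(0*7 + 26) = 11*(0 + 26) = 11*26 = 286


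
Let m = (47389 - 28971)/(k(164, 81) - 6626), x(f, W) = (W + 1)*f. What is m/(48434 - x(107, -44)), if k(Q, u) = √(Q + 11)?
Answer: -122037668/2328432782535 - 18418*√7/465686556507 ≈ -5.2517e-5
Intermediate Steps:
x(f, W) = f*(1 + W) (x(f, W) = (1 + W)*f = f*(1 + W))
k(Q, u) = √(11 + Q)
m = 18418/(-6626 + 5*√7) (m = (47389 - 28971)/(√(11 + 164) - 6626) = 18418/(√175 - 6626) = 18418/(5*√7 - 6626) = 18418/(-6626 + 5*√7) ≈ -2.7852)
m/(48434 - x(107, -44)) = (-122037668/43903701 - 92090*√7/43903701)/(48434 - 107*(1 - 44)) = (-122037668/43903701 - 92090*√7/43903701)/(48434 - 107*(-43)) = (-122037668/43903701 - 92090*√7/43903701)/(48434 - 1*(-4601)) = (-122037668/43903701 - 92090*√7/43903701)/(48434 + 4601) = (-122037668/43903701 - 92090*√7/43903701)/53035 = (-122037668/43903701 - 92090*√7/43903701)*(1/53035) = -122037668/2328432782535 - 18418*√7/465686556507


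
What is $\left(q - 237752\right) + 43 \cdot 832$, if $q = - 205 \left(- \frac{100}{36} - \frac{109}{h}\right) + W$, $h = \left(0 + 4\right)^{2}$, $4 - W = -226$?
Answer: $- \frac{28768319}{144} \approx -1.9978 \cdot 10^{5}$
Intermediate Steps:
$W = 230$ ($W = 4 - -226 = 4 + 226 = 230$)
$h = 16$ ($h = 4^{2} = 16$)
$q = \frac{316225}{144}$ ($q = - 205 \left(- \frac{100}{36} - \frac{109}{16}\right) + 230 = - 205 \left(\left(-100\right) \frac{1}{36} - \frac{109}{16}\right) + 230 = - 205 \left(- \frac{25}{9} - \frac{109}{16}\right) + 230 = \left(-205\right) \left(- \frac{1381}{144}\right) + 230 = \frac{283105}{144} + 230 = \frac{316225}{144} \approx 2196.0$)
$\left(q - 237752\right) + 43 \cdot 832 = \left(\frac{316225}{144} - 237752\right) + 43 \cdot 832 = - \frac{33920063}{144} + 35776 = - \frac{28768319}{144}$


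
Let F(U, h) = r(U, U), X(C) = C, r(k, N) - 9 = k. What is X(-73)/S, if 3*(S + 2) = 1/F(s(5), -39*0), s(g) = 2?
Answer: 2409/65 ≈ 37.062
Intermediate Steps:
r(k, N) = 9 + k
F(U, h) = 9 + U
S = -65/33 (S = -2 + 1/(3*(9 + 2)) = -2 + (1/3)/11 = -2 + (1/3)*(1/11) = -2 + 1/33 = -65/33 ≈ -1.9697)
X(-73)/S = -73/(-65/33) = -73*(-33/65) = 2409/65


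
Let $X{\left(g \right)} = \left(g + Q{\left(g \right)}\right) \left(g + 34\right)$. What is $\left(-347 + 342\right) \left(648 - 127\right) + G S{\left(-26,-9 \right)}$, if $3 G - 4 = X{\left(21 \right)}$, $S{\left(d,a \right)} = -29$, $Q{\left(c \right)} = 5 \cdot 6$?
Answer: $- \frac{89276}{3} \approx -29759.0$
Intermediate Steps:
$Q{\left(c \right)} = 30$
$X{\left(g \right)} = \left(30 + g\right) \left(34 + g\right)$ ($X{\left(g \right)} = \left(g + 30\right) \left(g + 34\right) = \left(30 + g\right) \left(34 + g\right)$)
$G = \frac{2809}{3}$ ($G = \frac{4}{3} + \frac{1020 + 21^{2} + 64 \cdot 21}{3} = \frac{4}{3} + \frac{1020 + 441 + 1344}{3} = \frac{4}{3} + \frac{1}{3} \cdot 2805 = \frac{4}{3} + 935 = \frac{2809}{3} \approx 936.33$)
$\left(-347 + 342\right) \left(648 - 127\right) + G S{\left(-26,-9 \right)} = \left(-347 + 342\right) \left(648 - 127\right) + \frac{2809}{3} \left(-29\right) = \left(-5\right) 521 - \frac{81461}{3} = -2605 - \frac{81461}{3} = - \frac{89276}{3}$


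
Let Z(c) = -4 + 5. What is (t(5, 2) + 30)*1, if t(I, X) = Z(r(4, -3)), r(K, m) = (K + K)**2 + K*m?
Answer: 31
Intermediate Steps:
r(K, m) = 4*K**2 + K*m (r(K, m) = (2*K)**2 + K*m = 4*K**2 + K*m)
Z(c) = 1
t(I, X) = 1
(t(5, 2) + 30)*1 = (1 + 30)*1 = 31*1 = 31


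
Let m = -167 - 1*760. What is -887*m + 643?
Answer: 822892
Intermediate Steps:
m = -927 (m = -167 - 760 = -927)
-887*m + 643 = -887*(-927) + 643 = 822249 + 643 = 822892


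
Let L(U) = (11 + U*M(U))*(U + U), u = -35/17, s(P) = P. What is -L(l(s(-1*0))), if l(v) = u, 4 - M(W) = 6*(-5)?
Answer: -4130/17 ≈ -242.94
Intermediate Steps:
M(W) = 34 (M(W) = 4 - 6*(-5) = 4 - 1*(-30) = 4 + 30 = 34)
u = -35/17 (u = -35*1/17 = -35/17 ≈ -2.0588)
l(v) = -35/17
L(U) = 2*U*(11 + 34*U) (L(U) = (11 + U*34)*(U + U) = (11 + 34*U)*(2*U) = 2*U*(11 + 34*U))
-L(l(s(-1*0))) = -2*(-35)*(11 + 34*(-35/17))/17 = -2*(-35)*(11 - 70)/17 = -2*(-35)*(-59)/17 = -1*4130/17 = -4130/17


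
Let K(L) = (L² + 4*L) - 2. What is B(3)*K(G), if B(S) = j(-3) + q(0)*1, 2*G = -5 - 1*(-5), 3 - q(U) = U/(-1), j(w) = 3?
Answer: -12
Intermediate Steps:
q(U) = 3 + U (q(U) = 3 - U/(-1) = 3 - U*(-1) = 3 - (-1)*U = 3 + U)
G = 0 (G = (-5 - 1*(-5))/2 = (-5 + 5)/2 = (½)*0 = 0)
B(S) = 6 (B(S) = 3 + (3 + 0)*1 = 3 + 3*1 = 3 + 3 = 6)
K(L) = -2 + L² + 4*L
B(3)*K(G) = 6*(-2 + 0² + 4*0) = 6*(-2 + 0 + 0) = 6*(-2) = -12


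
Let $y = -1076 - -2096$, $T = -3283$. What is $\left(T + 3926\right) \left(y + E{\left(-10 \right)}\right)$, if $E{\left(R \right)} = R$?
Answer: $649430$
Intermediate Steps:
$y = 1020$ ($y = -1076 + 2096 = 1020$)
$\left(T + 3926\right) \left(y + E{\left(-10 \right)}\right) = \left(-3283 + 3926\right) \left(1020 - 10\right) = 643 \cdot 1010 = 649430$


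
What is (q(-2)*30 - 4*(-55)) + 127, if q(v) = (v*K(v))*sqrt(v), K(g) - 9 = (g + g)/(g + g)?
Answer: 347 - 600*I*sqrt(2) ≈ 347.0 - 848.53*I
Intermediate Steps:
K(g) = 10 (K(g) = 9 + (g + g)/(g + g) = 9 + (2*g)/((2*g)) = 9 + (2*g)*(1/(2*g)) = 9 + 1 = 10)
q(v) = 10*v**(3/2) (q(v) = (v*10)*sqrt(v) = (10*v)*sqrt(v) = 10*v**(3/2))
(q(-2)*30 - 4*(-55)) + 127 = ((10*(-2)**(3/2))*30 - 4*(-55)) + 127 = ((10*(-2*I*sqrt(2)))*30 + 220) + 127 = (-20*I*sqrt(2)*30 + 220) + 127 = (-600*I*sqrt(2) + 220) + 127 = (220 - 600*I*sqrt(2)) + 127 = 347 - 600*I*sqrt(2)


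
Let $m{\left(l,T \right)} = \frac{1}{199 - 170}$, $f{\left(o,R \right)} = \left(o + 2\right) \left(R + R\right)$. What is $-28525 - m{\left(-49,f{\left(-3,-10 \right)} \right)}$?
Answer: $- \frac{827226}{29} \approx -28525.0$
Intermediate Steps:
$f{\left(o,R \right)} = 2 R \left(2 + o\right)$ ($f{\left(o,R \right)} = \left(2 + o\right) 2 R = 2 R \left(2 + o\right)$)
$m{\left(l,T \right)} = \frac{1}{29}$
$-28525 - m{\left(-49,f{\left(-3,-10 \right)} \right)} = -28525 - \frac{1}{29} = - \frac{827226}{29}$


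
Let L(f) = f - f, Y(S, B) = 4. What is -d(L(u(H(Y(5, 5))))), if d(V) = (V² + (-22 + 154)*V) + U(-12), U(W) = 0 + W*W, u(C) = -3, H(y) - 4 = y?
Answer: -144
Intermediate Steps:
H(y) = 4 + y
U(W) = W² (U(W) = 0 + W² = W²)
L(f) = 0
d(V) = 144 + V² + 132*V (d(V) = (V² + (-22 + 154)*V) + (-12)² = (V² + 132*V) + 144 = 144 + V² + 132*V)
-d(L(u(H(Y(5, 5))))) = -(144 + 0² + 132*0) = -(144 + 0 + 0) = -1*144 = -144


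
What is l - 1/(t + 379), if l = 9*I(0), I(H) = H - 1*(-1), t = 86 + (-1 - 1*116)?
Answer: 3131/348 ≈ 8.9971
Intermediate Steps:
t = -31 (t = 86 + (-1 - 116) = 86 - 117 = -31)
I(H) = 1 + H (I(H) = H + 1 = 1 + H)
l = 9 (l = 9*(1 + 0) = 9*1 = 9)
l - 1/(t + 379) = 9 - 1/(-31 + 379) = 9 - 1/348 = 3131/348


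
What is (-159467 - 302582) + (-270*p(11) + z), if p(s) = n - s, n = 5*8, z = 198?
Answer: -469681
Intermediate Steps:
n = 40
p(s) = 40 - s
(-159467 - 302582) + (-270*p(11) + z) = (-159467 - 302582) + (-270*(40 - 1*11) + 198) = -462049 + (-270*(40 - 11) + 198) = -462049 + (-270*29 + 198) = -462049 + (-7830 + 198) = -462049 - 7632 = -469681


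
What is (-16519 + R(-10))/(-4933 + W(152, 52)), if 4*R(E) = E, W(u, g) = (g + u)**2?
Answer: -33043/73366 ≈ -0.45039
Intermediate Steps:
R(E) = E/4
(-16519 + R(-10))/(-4933 + W(152, 52)) = (-16519 + (1/4)*(-10))/(-4933 + (52 + 152)**2) = (-16519 - 5/2)/(-4933 + 204**2) = -33043/(2*(-4933 + 41616)) = -33043/2/36683 = -33043/2*1/36683 = -33043/73366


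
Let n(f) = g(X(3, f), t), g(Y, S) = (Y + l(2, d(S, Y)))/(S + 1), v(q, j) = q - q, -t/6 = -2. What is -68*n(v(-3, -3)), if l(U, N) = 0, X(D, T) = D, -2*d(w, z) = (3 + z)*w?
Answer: -204/13 ≈ -15.692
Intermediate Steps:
t = 12 (t = -6*(-2) = 12)
d(w, z) = -w*(3 + z)/2 (d(w, z) = -(3 + z)*w/2 = -w*(3 + z)/2)
v(q, j) = 0
g(Y, S) = Y/(1 + S) (g(Y, S) = (Y + 0)/(S + 1) = Y/(1 + S))
n(f) = 3/13 (n(f) = 3/(1 + 12) = 3/13)
-68*n(v(-3, -3)) = -68*3/13 = -204/13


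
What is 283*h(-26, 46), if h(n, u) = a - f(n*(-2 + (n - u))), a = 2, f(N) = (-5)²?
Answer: -6509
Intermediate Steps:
f(N) = 25
h(n, u) = -23 (h(n, u) = 2 - 1*25 = 2 - 25 = -23)
283*h(-26, 46) = 283*(-23) = -6509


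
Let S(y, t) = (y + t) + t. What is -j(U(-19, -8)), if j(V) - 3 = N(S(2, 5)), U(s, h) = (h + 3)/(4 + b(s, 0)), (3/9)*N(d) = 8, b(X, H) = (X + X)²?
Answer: -27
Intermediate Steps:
b(X, H) = 4*X² (b(X, H) = (2*X)² = 4*X²)
S(y, t) = y + 2*t (S(y, t) = (t + y) + t = y + 2*t)
N(d) = 24 (N(d) = 3*8 = 24)
U(s, h) = (3 + h)/(4 + 4*s²) (U(s, h) = (h + 3)/(4 + 4*s²) = (3 + h)/(4 + 4*s²))
j(V) = 27 (j(V) = 3 + 24 = 27)
-j(U(-19, -8)) = -1*27 = -27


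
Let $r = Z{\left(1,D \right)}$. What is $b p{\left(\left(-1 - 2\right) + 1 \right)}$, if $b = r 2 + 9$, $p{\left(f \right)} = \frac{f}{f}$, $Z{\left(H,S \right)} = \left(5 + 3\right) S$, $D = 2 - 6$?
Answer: $-55$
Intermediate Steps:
$D = -4$ ($D = 2 - 6 = -4$)
$Z{\left(H,S \right)} = 8 S$
$r = -32$ ($r = 8 \left(-4\right) = -32$)
$p{\left(f \right)} = 1$
$b = -55$ ($b = \left(-32\right) 2 + 9 = -64 + 9 = -55$)
$b p{\left(\left(-1 - 2\right) + 1 \right)} = \left(-55\right) 1 = -55$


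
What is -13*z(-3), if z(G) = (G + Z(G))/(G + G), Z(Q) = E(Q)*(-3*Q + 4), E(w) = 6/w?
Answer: -377/6 ≈ -62.833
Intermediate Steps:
Z(Q) = 6*(4 - 3*Q)/Q (Z(Q) = (6/Q)*(-3*Q + 4) = (6/Q)*(4 - 3*Q) = 6*(4 - 3*Q)/Q)
z(G) = (-18 + G + 24/G)/(2*G) (z(G) = (G + (-18 + 24/G))/(G + G) = (-18 + G + 24/G)/((2*G)) = (-18 + G + 24/G)*(1/(2*G)) = (-18 + G + 24/G)/(2*G))
-13*z(-3) = -13*(½ - 9/(-3) + 12/(-3)²) = -13*(½ - 9*(-⅓) + 12*(⅑)) = -13*(½ + 3 + 4/3) = -13*29/6 = -377/6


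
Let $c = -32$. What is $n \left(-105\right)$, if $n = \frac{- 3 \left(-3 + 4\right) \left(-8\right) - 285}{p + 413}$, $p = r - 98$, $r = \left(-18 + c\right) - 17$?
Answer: $\frac{27405}{248} \approx 110.5$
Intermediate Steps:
$r = -67$ ($r = \left(-18 - 32\right) - 17 = -50 - 17 = -67$)
$p = -165$ ($p = -67 - 98 = -165$)
$n = - \frac{261}{248}$ ($n = \frac{- 3 \left(-3 + 4\right) \left(-8\right) - 285}{-165 + 413} = \frac{\left(-3\right) 1 \left(-8\right) - 285}{248} = \left(\left(-3\right) \left(-8\right) - 285\right) \frac{1}{248} = \left(24 - 285\right) \frac{1}{248} = \left(-261\right) \frac{1}{248} = - \frac{261}{248} \approx -1.0524$)
$n \left(-105\right) = \left(- \frac{261}{248}\right) \left(-105\right) = \frac{27405}{248}$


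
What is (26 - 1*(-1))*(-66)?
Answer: -1782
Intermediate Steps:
(26 - 1*(-1))*(-66) = (26 + 1)*(-66) = 27*(-66) = -1782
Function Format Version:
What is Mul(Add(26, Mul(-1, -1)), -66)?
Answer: -1782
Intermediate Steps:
Mul(Add(26, Mul(-1, -1)), -66) = Mul(Add(26, 1), -66) = Mul(27, -66) = -1782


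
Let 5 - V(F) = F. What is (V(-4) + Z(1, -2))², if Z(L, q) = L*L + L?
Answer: 121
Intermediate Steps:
V(F) = 5 - F
Z(L, q) = L + L² (Z(L, q) = L² + L = L + L²)
(V(-4) + Z(1, -2))² = ((5 - 1*(-4)) + 1*(1 + 1))² = ((5 + 4) + 1*2)² = (9 + 2)² = 11² = 121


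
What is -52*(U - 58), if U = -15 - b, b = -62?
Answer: 572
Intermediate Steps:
U = 47 (U = -15 - 1*(-62) = -15 + 62 = 47)
-52*(U - 58) = -52*(47 - 58) = -52*(-11) = 572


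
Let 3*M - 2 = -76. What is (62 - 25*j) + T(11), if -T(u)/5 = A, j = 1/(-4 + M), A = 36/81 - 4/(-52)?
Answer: 606389/10062 ≈ 60.265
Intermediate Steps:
M = -74/3 (M = ⅔ + (⅓)*(-76) = ⅔ - 76/3 = -74/3 ≈ -24.667)
A = 61/117 (A = 36*(1/81) - 4*(-1/52) = 4/9 + 1/13 = 61/117 ≈ 0.52137)
j = -3/86 (j = 1/(-4 - 74/3) = 1/(-86/3) = -3/86 ≈ -0.034884)
T(u) = -305/117 (T(u) = -5*61/117 = -305/117)
(62 - 25*j) + T(11) = (62 - 25*(-3/86)) - 305/117 = (62 + 75/86) - 305/117 = 5407/86 - 305/117 = 606389/10062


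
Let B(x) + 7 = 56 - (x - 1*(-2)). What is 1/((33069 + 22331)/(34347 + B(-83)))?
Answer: 34477/55400 ≈ 0.62233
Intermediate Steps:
B(x) = 47 - x (B(x) = -7 + (56 - (x - 1*(-2))) = -7 + (56 - (x + 2)) = -7 + (56 - (2 + x)) = -7 + (56 + (-2 - x)) = -7 + (54 - x) = 47 - x)
1/((33069 + 22331)/(34347 + B(-83))) = 1/((33069 + 22331)/(34347 + (47 - 1*(-83)))) = 1/(55400/(34347 + (47 + 83))) = 1/(55400/(34347 + 130)) = 1/(55400/34477) = 34477/55400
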